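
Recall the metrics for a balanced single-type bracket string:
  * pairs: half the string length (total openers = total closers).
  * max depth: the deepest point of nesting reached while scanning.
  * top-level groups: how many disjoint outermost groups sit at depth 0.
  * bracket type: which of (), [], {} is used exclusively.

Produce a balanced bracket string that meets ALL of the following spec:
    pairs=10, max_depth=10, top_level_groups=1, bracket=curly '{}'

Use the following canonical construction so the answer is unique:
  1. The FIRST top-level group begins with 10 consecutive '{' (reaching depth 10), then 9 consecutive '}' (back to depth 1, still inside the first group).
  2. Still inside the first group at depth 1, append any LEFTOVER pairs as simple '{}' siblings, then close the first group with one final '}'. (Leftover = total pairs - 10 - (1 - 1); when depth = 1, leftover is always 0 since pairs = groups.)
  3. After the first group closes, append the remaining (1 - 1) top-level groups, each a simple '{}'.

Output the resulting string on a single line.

Answer: {{{{{{{{{{}}}}}}}}}}

Derivation:
Spec: pairs=10 depth=10 groups=1
Leftover pairs = 10 - 10 - (1-1) = 0
First group: deep chain of depth 10 + 0 sibling pairs
Remaining 0 groups: simple '{}' each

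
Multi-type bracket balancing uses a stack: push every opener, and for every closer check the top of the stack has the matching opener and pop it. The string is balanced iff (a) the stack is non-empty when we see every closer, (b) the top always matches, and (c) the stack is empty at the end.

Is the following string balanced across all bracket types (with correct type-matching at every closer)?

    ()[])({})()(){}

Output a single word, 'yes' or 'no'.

pos 0: push '('; stack = (
pos 1: ')' matches '('; pop; stack = (empty)
pos 2: push '['; stack = [
pos 3: ']' matches '['; pop; stack = (empty)
pos 4: saw closer ')' but stack is empty → INVALID
Verdict: unmatched closer ')' at position 4 → no

Answer: no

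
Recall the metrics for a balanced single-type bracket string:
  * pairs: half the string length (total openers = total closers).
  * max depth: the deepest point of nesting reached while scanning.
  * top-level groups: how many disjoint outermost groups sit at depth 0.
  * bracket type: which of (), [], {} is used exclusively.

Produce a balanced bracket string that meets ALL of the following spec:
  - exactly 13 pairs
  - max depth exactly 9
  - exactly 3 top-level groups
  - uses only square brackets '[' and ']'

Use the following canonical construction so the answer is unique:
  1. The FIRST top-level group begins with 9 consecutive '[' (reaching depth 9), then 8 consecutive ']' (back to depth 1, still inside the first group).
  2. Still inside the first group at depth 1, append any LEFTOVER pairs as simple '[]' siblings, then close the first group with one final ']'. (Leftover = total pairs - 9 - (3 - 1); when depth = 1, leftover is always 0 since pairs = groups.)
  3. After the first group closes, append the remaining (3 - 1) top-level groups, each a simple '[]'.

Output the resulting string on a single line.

Spec: pairs=13 depth=9 groups=3
Leftover pairs = 13 - 9 - (3-1) = 2
First group: deep chain of depth 9 + 2 sibling pairs
Remaining 2 groups: simple '[]' each

Answer: [[[[[[[[[]]]]]]]][][]][][]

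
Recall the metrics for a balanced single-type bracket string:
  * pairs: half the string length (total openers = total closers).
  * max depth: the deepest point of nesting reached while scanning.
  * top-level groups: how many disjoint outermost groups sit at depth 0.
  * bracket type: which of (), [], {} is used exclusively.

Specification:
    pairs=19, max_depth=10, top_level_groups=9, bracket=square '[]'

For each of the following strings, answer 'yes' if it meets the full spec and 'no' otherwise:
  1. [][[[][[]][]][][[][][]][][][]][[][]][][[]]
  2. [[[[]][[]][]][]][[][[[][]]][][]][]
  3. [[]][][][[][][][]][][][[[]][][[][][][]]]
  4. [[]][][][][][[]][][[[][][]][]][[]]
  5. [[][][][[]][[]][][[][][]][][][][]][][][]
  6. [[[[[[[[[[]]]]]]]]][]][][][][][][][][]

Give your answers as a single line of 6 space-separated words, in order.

Answer: no no no no no yes

Derivation:
String 1 '[][[[][[]][]][][[][][]][][][]][[][]][][[]]': depth seq [1 0 1 2 3 2 3 4 3 2 3 2 1 2 1 2 3 2 3 2 3 2 1 2 1 2 1 2 1 0 1 2 1 2 1 0 1 0 1 2 1 0]
  -> pairs=21 depth=4 groups=5 -> no
String 2 '[[[[]][[]][]][]][[][[[][]]][][]][]': depth seq [1 2 3 4 3 2 3 4 3 2 3 2 1 2 1 0 1 2 1 2 3 4 3 4 3 2 1 2 1 2 1 0 1 0]
  -> pairs=17 depth=4 groups=3 -> no
String 3 '[[]][][][[][][][]][][][[[]][][[][][][]]]': depth seq [1 2 1 0 1 0 1 0 1 2 1 2 1 2 1 2 1 0 1 0 1 0 1 2 3 2 1 2 1 2 3 2 3 2 3 2 3 2 1 0]
  -> pairs=20 depth=3 groups=7 -> no
String 4 '[[]][][][][][[]][][[[][][]][]][[]]': depth seq [1 2 1 0 1 0 1 0 1 0 1 0 1 2 1 0 1 0 1 2 3 2 3 2 3 2 1 2 1 0 1 2 1 0]
  -> pairs=17 depth=3 groups=9 -> no
String 5 '[[][][][[]][[]][][[][][]][][][][]][][][]': depth seq [1 2 1 2 1 2 1 2 3 2 1 2 3 2 1 2 1 2 3 2 3 2 3 2 1 2 1 2 1 2 1 2 1 0 1 0 1 0 1 0]
  -> pairs=20 depth=3 groups=4 -> no
String 6 '[[[[[[[[[[]]]]]]]]][]][][][][][][][][]': depth seq [1 2 3 4 5 6 7 8 9 10 9 8 7 6 5 4 3 2 1 2 1 0 1 0 1 0 1 0 1 0 1 0 1 0 1 0 1 0]
  -> pairs=19 depth=10 groups=9 -> yes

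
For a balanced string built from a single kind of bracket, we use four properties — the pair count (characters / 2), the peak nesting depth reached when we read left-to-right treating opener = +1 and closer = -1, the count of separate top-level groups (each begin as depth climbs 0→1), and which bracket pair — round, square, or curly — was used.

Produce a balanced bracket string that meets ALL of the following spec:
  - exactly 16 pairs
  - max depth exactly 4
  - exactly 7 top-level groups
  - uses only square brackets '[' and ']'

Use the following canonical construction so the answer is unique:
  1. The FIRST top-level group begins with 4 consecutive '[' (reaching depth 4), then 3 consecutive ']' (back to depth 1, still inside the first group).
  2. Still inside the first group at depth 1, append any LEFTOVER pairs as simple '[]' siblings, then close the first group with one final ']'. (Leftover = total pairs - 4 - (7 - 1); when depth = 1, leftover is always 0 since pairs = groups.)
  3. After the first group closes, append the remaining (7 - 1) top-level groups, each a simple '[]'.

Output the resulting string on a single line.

Spec: pairs=16 depth=4 groups=7
Leftover pairs = 16 - 4 - (7-1) = 6
First group: deep chain of depth 4 + 6 sibling pairs
Remaining 6 groups: simple '[]' each

Answer: [[[[]]][][][][][][]][][][][][][]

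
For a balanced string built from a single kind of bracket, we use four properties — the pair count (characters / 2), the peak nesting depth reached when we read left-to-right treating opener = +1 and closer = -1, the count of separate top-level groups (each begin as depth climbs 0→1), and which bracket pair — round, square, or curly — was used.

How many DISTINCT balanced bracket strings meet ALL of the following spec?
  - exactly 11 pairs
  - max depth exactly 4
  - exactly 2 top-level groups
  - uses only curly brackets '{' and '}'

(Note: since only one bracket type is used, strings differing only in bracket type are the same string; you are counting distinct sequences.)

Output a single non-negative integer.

Answer: 5584

Derivation:
Spec: pairs=11 depth=4 groups=2
Count(depth <= 4) = 7120
Count(depth <= 3) = 1536
Count(depth == 4) = 7120 - 1536 = 5584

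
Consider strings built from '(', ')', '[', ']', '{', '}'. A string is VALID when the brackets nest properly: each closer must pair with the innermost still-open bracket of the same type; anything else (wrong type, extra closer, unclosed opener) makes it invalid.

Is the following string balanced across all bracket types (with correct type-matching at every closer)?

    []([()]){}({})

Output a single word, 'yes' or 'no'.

pos 0: push '['; stack = [
pos 1: ']' matches '['; pop; stack = (empty)
pos 2: push '('; stack = (
pos 3: push '['; stack = ([
pos 4: push '('; stack = ([(
pos 5: ')' matches '('; pop; stack = ([
pos 6: ']' matches '['; pop; stack = (
pos 7: ')' matches '('; pop; stack = (empty)
pos 8: push '{'; stack = {
pos 9: '}' matches '{'; pop; stack = (empty)
pos 10: push '('; stack = (
pos 11: push '{'; stack = ({
pos 12: '}' matches '{'; pop; stack = (
pos 13: ')' matches '('; pop; stack = (empty)
end: stack empty → VALID
Verdict: properly nested → yes

Answer: yes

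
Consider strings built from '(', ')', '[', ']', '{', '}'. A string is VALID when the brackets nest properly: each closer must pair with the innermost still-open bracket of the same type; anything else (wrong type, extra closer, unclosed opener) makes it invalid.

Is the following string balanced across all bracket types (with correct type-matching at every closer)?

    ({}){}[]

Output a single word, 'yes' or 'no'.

Answer: yes

Derivation:
pos 0: push '('; stack = (
pos 1: push '{'; stack = ({
pos 2: '}' matches '{'; pop; stack = (
pos 3: ')' matches '('; pop; stack = (empty)
pos 4: push '{'; stack = {
pos 5: '}' matches '{'; pop; stack = (empty)
pos 6: push '['; stack = [
pos 7: ']' matches '['; pop; stack = (empty)
end: stack empty → VALID
Verdict: properly nested → yes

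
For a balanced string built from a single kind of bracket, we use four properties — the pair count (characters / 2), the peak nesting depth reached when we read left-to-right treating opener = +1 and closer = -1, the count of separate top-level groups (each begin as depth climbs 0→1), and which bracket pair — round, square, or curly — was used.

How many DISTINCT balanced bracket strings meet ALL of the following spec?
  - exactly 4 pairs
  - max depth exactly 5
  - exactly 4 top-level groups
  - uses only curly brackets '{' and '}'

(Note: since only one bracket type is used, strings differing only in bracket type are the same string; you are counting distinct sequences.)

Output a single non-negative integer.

Spec: pairs=4 depth=5 groups=4
Count(depth <= 5) = 1
Count(depth <= 4) = 1
Count(depth == 5) = 1 - 1 = 0

Answer: 0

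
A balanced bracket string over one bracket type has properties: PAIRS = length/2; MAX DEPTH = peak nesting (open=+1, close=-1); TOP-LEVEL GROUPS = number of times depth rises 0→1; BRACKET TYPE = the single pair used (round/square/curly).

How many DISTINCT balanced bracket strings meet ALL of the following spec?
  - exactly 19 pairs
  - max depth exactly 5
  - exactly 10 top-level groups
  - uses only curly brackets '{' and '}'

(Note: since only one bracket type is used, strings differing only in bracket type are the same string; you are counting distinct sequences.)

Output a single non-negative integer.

Spec: pairs=19 depth=5 groups=10
Count(depth <= 5) = 2346240
Count(depth <= 4) = 1982270
Count(depth == 5) = 2346240 - 1982270 = 363970

Answer: 363970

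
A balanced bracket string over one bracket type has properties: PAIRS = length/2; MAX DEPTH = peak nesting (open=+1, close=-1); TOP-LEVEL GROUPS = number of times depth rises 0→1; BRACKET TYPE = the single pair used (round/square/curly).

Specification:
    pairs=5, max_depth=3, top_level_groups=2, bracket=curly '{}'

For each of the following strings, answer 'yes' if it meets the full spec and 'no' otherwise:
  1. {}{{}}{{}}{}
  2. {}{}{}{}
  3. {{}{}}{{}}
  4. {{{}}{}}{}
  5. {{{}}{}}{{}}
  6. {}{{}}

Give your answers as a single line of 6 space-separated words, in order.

Answer: no no no yes no no

Derivation:
String 1 '{}{{}}{{}}{}': depth seq [1 0 1 2 1 0 1 2 1 0 1 0]
  -> pairs=6 depth=2 groups=4 -> no
String 2 '{}{}{}{}': depth seq [1 0 1 0 1 0 1 0]
  -> pairs=4 depth=1 groups=4 -> no
String 3 '{{}{}}{{}}': depth seq [1 2 1 2 1 0 1 2 1 0]
  -> pairs=5 depth=2 groups=2 -> no
String 4 '{{{}}{}}{}': depth seq [1 2 3 2 1 2 1 0 1 0]
  -> pairs=5 depth=3 groups=2 -> yes
String 5 '{{{}}{}}{{}}': depth seq [1 2 3 2 1 2 1 0 1 2 1 0]
  -> pairs=6 depth=3 groups=2 -> no
String 6 '{}{{}}': depth seq [1 0 1 2 1 0]
  -> pairs=3 depth=2 groups=2 -> no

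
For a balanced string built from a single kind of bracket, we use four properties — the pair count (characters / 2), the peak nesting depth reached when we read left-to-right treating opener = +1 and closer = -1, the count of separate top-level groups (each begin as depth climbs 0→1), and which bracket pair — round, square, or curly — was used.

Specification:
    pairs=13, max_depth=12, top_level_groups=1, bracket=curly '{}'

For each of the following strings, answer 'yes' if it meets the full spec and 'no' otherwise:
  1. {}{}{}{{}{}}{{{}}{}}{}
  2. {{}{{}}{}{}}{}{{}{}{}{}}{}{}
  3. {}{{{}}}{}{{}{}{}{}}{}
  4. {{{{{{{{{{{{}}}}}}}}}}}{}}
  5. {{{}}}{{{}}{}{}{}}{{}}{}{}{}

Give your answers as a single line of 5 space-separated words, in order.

String 1 '{}{}{}{{}{}}{{{}}{}}{}': depth seq [1 0 1 0 1 0 1 2 1 2 1 0 1 2 3 2 1 2 1 0 1 0]
  -> pairs=11 depth=3 groups=6 -> no
String 2 '{{}{{}}{}{}}{}{{}{}{}{}}{}{}': depth seq [1 2 1 2 3 2 1 2 1 2 1 0 1 0 1 2 1 2 1 2 1 2 1 0 1 0 1 0]
  -> pairs=14 depth=3 groups=5 -> no
String 3 '{}{{{}}}{}{{}{}{}{}}{}': depth seq [1 0 1 2 3 2 1 0 1 0 1 2 1 2 1 2 1 2 1 0 1 0]
  -> pairs=11 depth=3 groups=5 -> no
String 4 '{{{{{{{{{{{{}}}}}}}}}}}{}}': depth seq [1 2 3 4 5 6 7 8 9 10 11 12 11 10 9 8 7 6 5 4 3 2 1 2 1 0]
  -> pairs=13 depth=12 groups=1 -> yes
String 5 '{{{}}}{{{}}{}{}{}}{{}}{}{}{}': depth seq [1 2 3 2 1 0 1 2 3 2 1 2 1 2 1 2 1 0 1 2 1 0 1 0 1 0 1 0]
  -> pairs=14 depth=3 groups=6 -> no

Answer: no no no yes no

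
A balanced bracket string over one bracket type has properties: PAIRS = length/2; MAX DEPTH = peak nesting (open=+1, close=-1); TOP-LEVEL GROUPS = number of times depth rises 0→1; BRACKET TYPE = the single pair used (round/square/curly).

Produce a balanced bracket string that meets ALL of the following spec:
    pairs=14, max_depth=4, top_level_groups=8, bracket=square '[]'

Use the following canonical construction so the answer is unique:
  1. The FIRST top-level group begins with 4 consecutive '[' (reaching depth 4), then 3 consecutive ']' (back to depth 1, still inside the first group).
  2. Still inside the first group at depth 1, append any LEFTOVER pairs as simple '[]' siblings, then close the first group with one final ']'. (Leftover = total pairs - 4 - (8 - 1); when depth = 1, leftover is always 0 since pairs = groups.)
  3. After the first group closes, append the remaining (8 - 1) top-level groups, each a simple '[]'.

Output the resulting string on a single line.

Spec: pairs=14 depth=4 groups=8
Leftover pairs = 14 - 4 - (8-1) = 3
First group: deep chain of depth 4 + 3 sibling pairs
Remaining 7 groups: simple '[]' each

Answer: [[[[]]][][][]][][][][][][][]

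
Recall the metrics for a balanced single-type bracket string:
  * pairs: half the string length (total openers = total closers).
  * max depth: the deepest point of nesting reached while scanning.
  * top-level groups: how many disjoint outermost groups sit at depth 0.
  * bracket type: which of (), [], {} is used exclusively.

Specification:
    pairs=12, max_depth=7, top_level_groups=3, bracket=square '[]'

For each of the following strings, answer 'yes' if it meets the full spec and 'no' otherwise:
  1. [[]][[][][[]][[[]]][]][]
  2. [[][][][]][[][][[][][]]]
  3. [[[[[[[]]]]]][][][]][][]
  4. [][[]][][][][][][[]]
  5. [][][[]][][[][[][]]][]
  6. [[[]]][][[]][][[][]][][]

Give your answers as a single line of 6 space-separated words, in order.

String 1 '[[]][[][][[]][[[]]][]][]': depth seq [1 2 1 0 1 2 1 2 1 2 3 2 1 2 3 4 3 2 1 2 1 0 1 0]
  -> pairs=12 depth=4 groups=3 -> no
String 2 '[[][][][]][[][][[][][]]]': depth seq [1 2 1 2 1 2 1 2 1 0 1 2 1 2 1 2 3 2 3 2 3 2 1 0]
  -> pairs=12 depth=3 groups=2 -> no
String 3 '[[[[[[[]]]]]][][][]][][]': depth seq [1 2 3 4 5 6 7 6 5 4 3 2 1 2 1 2 1 2 1 0 1 0 1 0]
  -> pairs=12 depth=7 groups=3 -> yes
String 4 '[][[]][][][][][][[]]': depth seq [1 0 1 2 1 0 1 0 1 0 1 0 1 0 1 0 1 2 1 0]
  -> pairs=10 depth=2 groups=8 -> no
String 5 '[][][[]][][[][[][]]][]': depth seq [1 0 1 0 1 2 1 0 1 0 1 2 1 2 3 2 3 2 1 0 1 0]
  -> pairs=11 depth=3 groups=6 -> no
String 6 '[[[]]][][[]][][[][]][][]': depth seq [1 2 3 2 1 0 1 0 1 2 1 0 1 0 1 2 1 2 1 0 1 0 1 0]
  -> pairs=12 depth=3 groups=7 -> no

Answer: no no yes no no no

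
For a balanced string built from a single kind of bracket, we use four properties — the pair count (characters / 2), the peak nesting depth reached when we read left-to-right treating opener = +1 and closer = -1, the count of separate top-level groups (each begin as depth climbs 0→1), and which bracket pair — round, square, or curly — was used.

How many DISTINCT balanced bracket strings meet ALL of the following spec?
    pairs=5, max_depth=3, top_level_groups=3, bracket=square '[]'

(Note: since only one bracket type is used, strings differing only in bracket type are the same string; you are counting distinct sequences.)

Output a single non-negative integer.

Spec: pairs=5 depth=3 groups=3
Count(depth <= 3) = 9
Count(depth <= 2) = 6
Count(depth == 3) = 9 - 6 = 3

Answer: 3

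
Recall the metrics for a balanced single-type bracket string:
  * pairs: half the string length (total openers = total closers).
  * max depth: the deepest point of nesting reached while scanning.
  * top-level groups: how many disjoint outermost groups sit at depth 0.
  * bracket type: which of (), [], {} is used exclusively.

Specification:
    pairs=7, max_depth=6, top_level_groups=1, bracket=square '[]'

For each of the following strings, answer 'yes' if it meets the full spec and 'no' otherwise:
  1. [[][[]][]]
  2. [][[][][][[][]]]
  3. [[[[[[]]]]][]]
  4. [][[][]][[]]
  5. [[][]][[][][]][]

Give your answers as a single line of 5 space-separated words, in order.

String 1 '[[][[]][]]': depth seq [1 2 1 2 3 2 1 2 1 0]
  -> pairs=5 depth=3 groups=1 -> no
String 2 '[][[][][][[][]]]': depth seq [1 0 1 2 1 2 1 2 1 2 3 2 3 2 1 0]
  -> pairs=8 depth=3 groups=2 -> no
String 3 '[[[[[[]]]]][]]': depth seq [1 2 3 4 5 6 5 4 3 2 1 2 1 0]
  -> pairs=7 depth=6 groups=1 -> yes
String 4 '[][[][]][[]]': depth seq [1 0 1 2 1 2 1 0 1 2 1 0]
  -> pairs=6 depth=2 groups=3 -> no
String 5 '[[][]][[][][]][]': depth seq [1 2 1 2 1 0 1 2 1 2 1 2 1 0 1 0]
  -> pairs=8 depth=2 groups=3 -> no

Answer: no no yes no no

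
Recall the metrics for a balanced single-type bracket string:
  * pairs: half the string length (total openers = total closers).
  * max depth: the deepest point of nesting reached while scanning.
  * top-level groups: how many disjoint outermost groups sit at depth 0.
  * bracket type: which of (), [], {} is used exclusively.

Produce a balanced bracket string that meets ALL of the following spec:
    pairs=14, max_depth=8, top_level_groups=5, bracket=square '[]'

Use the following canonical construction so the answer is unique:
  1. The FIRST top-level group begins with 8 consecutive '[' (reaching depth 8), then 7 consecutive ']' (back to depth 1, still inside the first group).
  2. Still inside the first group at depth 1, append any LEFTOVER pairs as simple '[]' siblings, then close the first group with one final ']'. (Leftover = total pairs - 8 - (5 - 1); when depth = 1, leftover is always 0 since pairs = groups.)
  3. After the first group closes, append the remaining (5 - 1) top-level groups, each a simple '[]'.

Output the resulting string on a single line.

Answer: [[[[[[[[]]]]]]][][]][][][][]

Derivation:
Spec: pairs=14 depth=8 groups=5
Leftover pairs = 14 - 8 - (5-1) = 2
First group: deep chain of depth 8 + 2 sibling pairs
Remaining 4 groups: simple '[]' each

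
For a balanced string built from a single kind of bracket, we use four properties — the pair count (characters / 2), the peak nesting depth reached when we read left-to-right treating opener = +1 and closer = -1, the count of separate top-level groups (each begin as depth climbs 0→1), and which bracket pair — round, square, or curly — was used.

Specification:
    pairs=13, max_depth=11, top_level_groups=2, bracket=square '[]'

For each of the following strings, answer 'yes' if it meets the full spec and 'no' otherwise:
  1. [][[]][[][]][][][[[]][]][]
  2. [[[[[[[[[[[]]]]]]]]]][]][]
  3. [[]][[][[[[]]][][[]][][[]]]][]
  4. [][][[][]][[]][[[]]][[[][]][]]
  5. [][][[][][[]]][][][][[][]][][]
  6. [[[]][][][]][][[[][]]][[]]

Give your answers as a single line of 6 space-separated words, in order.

String 1 '[][[]][[][]][][][[[]][]][]': depth seq [1 0 1 2 1 0 1 2 1 2 1 0 1 0 1 0 1 2 3 2 1 2 1 0 1 0]
  -> pairs=13 depth=3 groups=7 -> no
String 2 '[[[[[[[[[[[]]]]]]]]]][]][]': depth seq [1 2 3 4 5 6 7 8 9 10 11 10 9 8 7 6 5 4 3 2 1 2 1 0 1 0]
  -> pairs=13 depth=11 groups=2 -> yes
String 3 '[[]][[][[[[]]][][[]][][[]]]][]': depth seq [1 2 1 0 1 2 1 2 3 4 5 4 3 2 3 2 3 4 3 2 3 2 3 4 3 2 1 0 1 0]
  -> pairs=15 depth=5 groups=3 -> no
String 4 '[][][[][]][[]][[[]]][[[][]][]]': depth seq [1 0 1 0 1 2 1 2 1 0 1 2 1 0 1 2 3 2 1 0 1 2 3 2 3 2 1 2 1 0]
  -> pairs=15 depth=3 groups=6 -> no
String 5 '[][][[][][[]]][][][][[][]][][]': depth seq [1 0 1 0 1 2 1 2 1 2 3 2 1 0 1 0 1 0 1 0 1 2 1 2 1 0 1 0 1 0]
  -> pairs=15 depth=3 groups=9 -> no
String 6 '[[[]][][][]][][[[][]]][[]]': depth seq [1 2 3 2 1 2 1 2 1 2 1 0 1 0 1 2 3 2 3 2 1 0 1 2 1 0]
  -> pairs=13 depth=3 groups=4 -> no

Answer: no yes no no no no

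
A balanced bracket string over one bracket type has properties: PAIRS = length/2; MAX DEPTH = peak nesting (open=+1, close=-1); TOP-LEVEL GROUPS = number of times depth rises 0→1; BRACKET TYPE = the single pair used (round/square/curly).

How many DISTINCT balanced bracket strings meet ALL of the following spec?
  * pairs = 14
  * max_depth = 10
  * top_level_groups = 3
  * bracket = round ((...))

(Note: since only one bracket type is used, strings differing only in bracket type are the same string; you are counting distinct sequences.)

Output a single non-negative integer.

Answer: 621

Derivation:
Spec: pairs=14 depth=10 groups=3
Count(depth <= 10) = 534822
Count(depth <= 9) = 534201
Count(depth == 10) = 534822 - 534201 = 621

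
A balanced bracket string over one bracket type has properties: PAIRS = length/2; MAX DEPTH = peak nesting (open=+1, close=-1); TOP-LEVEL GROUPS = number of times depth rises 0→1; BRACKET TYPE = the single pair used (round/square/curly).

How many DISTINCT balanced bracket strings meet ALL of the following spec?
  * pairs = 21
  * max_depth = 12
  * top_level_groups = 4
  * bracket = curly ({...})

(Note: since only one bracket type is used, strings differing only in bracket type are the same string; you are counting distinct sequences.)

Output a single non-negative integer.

Spec: pairs=21 depth=12 groups=4
Count(depth <= 12) = 3028347732
Count(depth <= 11) = 3023517900
Count(depth == 12) = 3028347732 - 3023517900 = 4829832

Answer: 4829832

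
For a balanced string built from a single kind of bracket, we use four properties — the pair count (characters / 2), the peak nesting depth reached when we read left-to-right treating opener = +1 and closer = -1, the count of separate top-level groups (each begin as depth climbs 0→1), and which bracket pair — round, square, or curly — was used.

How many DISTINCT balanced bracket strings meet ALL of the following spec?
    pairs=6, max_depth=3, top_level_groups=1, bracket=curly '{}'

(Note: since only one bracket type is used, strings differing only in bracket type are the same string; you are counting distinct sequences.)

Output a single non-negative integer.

Answer: 15

Derivation:
Spec: pairs=6 depth=3 groups=1
Count(depth <= 3) = 16
Count(depth <= 2) = 1
Count(depth == 3) = 16 - 1 = 15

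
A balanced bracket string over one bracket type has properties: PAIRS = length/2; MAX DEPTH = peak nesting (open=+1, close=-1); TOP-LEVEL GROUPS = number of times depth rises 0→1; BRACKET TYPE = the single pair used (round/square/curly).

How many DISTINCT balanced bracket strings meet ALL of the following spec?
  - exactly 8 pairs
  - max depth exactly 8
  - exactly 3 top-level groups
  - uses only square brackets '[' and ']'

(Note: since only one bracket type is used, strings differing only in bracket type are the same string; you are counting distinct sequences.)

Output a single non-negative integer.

Answer: 0

Derivation:
Spec: pairs=8 depth=8 groups=3
Count(depth <= 8) = 297
Count(depth <= 7) = 297
Count(depth == 8) = 297 - 297 = 0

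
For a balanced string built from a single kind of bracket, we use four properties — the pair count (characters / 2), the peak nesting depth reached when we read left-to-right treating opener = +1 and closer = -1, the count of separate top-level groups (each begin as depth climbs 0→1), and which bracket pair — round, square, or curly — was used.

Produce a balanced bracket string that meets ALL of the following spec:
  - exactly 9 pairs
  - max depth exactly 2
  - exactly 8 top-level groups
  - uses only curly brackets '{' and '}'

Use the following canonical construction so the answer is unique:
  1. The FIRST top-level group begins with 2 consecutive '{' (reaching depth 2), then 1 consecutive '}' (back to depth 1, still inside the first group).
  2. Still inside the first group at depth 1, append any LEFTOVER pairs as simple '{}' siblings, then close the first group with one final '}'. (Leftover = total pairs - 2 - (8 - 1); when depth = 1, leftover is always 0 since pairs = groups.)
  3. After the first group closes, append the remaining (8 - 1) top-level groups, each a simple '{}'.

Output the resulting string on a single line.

Spec: pairs=9 depth=2 groups=8
Leftover pairs = 9 - 2 - (8-1) = 0
First group: deep chain of depth 2 + 0 sibling pairs
Remaining 7 groups: simple '{}' each

Answer: {{}}{}{}{}{}{}{}{}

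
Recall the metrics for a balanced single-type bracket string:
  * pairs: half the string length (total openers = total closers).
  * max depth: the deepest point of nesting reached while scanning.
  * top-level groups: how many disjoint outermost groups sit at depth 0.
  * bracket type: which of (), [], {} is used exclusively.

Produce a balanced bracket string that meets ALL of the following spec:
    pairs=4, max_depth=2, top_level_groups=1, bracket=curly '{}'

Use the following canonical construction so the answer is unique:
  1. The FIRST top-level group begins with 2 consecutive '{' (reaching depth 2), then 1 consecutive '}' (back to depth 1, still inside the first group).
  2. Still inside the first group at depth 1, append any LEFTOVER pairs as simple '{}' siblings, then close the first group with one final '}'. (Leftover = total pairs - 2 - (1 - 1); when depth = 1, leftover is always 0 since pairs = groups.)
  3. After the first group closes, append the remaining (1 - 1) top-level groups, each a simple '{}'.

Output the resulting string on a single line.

Answer: {{}{}{}}

Derivation:
Spec: pairs=4 depth=2 groups=1
Leftover pairs = 4 - 2 - (1-1) = 2
First group: deep chain of depth 2 + 2 sibling pairs
Remaining 0 groups: simple '{}' each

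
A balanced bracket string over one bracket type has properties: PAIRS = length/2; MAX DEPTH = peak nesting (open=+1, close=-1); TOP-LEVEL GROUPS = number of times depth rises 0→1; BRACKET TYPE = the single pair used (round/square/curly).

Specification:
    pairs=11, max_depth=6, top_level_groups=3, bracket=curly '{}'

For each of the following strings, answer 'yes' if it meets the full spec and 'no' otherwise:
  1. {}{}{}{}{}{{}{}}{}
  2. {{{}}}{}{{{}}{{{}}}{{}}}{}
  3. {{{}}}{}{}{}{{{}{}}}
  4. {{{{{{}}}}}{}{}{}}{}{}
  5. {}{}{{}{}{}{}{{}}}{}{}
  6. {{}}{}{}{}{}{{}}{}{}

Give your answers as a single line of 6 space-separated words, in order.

String 1 '{}{}{}{}{}{{}{}}{}': depth seq [1 0 1 0 1 0 1 0 1 0 1 2 1 2 1 0 1 0]
  -> pairs=9 depth=2 groups=7 -> no
String 2 '{{{}}}{}{{{}}{{{}}}{{}}}{}': depth seq [1 2 3 2 1 0 1 0 1 2 3 2 1 2 3 4 3 2 1 2 3 2 1 0 1 0]
  -> pairs=13 depth=4 groups=4 -> no
String 3 '{{{}}}{}{}{}{{{}{}}}': depth seq [1 2 3 2 1 0 1 0 1 0 1 0 1 2 3 2 3 2 1 0]
  -> pairs=10 depth=3 groups=5 -> no
String 4 '{{{{{{}}}}}{}{}{}}{}{}': depth seq [1 2 3 4 5 6 5 4 3 2 1 2 1 2 1 2 1 0 1 0 1 0]
  -> pairs=11 depth=6 groups=3 -> yes
String 5 '{}{}{{}{}{}{}{{}}}{}{}': depth seq [1 0 1 0 1 2 1 2 1 2 1 2 1 2 3 2 1 0 1 0 1 0]
  -> pairs=11 depth=3 groups=5 -> no
String 6 '{{}}{}{}{}{}{{}}{}{}': depth seq [1 2 1 0 1 0 1 0 1 0 1 0 1 2 1 0 1 0 1 0]
  -> pairs=10 depth=2 groups=8 -> no

Answer: no no no yes no no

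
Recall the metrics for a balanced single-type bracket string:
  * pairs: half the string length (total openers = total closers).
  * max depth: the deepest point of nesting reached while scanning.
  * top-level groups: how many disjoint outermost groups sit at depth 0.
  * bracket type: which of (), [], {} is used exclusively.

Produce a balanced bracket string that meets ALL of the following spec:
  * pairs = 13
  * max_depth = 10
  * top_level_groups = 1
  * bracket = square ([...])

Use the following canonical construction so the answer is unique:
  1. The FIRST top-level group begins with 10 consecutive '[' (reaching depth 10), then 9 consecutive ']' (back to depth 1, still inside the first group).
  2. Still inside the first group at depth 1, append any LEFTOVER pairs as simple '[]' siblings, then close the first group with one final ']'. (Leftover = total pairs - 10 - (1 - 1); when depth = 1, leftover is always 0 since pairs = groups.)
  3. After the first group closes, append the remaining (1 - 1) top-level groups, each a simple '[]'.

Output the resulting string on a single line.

Spec: pairs=13 depth=10 groups=1
Leftover pairs = 13 - 10 - (1-1) = 3
First group: deep chain of depth 10 + 3 sibling pairs
Remaining 0 groups: simple '[]' each

Answer: [[[[[[[[[[]]]]]]]]][][][]]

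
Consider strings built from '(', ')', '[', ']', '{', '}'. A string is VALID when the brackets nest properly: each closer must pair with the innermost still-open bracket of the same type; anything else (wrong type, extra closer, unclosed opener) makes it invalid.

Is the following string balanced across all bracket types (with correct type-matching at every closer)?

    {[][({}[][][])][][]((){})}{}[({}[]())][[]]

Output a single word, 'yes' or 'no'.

pos 0: push '{'; stack = {
pos 1: push '['; stack = {[
pos 2: ']' matches '['; pop; stack = {
pos 3: push '['; stack = {[
pos 4: push '('; stack = {[(
pos 5: push '{'; stack = {[({
pos 6: '}' matches '{'; pop; stack = {[(
pos 7: push '['; stack = {[([
pos 8: ']' matches '['; pop; stack = {[(
pos 9: push '['; stack = {[([
pos 10: ']' matches '['; pop; stack = {[(
pos 11: push '['; stack = {[([
pos 12: ']' matches '['; pop; stack = {[(
pos 13: ')' matches '('; pop; stack = {[
pos 14: ']' matches '['; pop; stack = {
pos 15: push '['; stack = {[
pos 16: ']' matches '['; pop; stack = {
pos 17: push '['; stack = {[
pos 18: ']' matches '['; pop; stack = {
pos 19: push '('; stack = {(
pos 20: push '('; stack = {((
pos 21: ')' matches '('; pop; stack = {(
pos 22: push '{'; stack = {({
pos 23: '}' matches '{'; pop; stack = {(
pos 24: ')' matches '('; pop; stack = {
pos 25: '}' matches '{'; pop; stack = (empty)
pos 26: push '{'; stack = {
pos 27: '}' matches '{'; pop; stack = (empty)
pos 28: push '['; stack = [
pos 29: push '('; stack = [(
pos 30: push '{'; stack = [({
pos 31: '}' matches '{'; pop; stack = [(
pos 32: push '['; stack = [([
pos 33: ']' matches '['; pop; stack = [(
pos 34: push '('; stack = [((
pos 35: ')' matches '('; pop; stack = [(
pos 36: ')' matches '('; pop; stack = [
pos 37: ']' matches '['; pop; stack = (empty)
pos 38: push '['; stack = [
pos 39: push '['; stack = [[
pos 40: ']' matches '['; pop; stack = [
pos 41: ']' matches '['; pop; stack = (empty)
end: stack empty → VALID
Verdict: properly nested → yes

Answer: yes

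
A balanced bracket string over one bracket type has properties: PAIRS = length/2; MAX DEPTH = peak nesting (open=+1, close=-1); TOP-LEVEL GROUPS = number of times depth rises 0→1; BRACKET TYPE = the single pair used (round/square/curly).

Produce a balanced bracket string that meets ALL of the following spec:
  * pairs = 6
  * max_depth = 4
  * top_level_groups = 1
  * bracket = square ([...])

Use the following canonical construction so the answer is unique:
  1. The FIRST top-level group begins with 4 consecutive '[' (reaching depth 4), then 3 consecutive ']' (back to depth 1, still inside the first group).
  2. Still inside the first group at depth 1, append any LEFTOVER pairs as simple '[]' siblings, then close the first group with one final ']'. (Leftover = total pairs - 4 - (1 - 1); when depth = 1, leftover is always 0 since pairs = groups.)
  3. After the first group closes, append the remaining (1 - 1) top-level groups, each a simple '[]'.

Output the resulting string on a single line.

Answer: [[[[]]][][]]

Derivation:
Spec: pairs=6 depth=4 groups=1
Leftover pairs = 6 - 4 - (1-1) = 2
First group: deep chain of depth 4 + 2 sibling pairs
Remaining 0 groups: simple '[]' each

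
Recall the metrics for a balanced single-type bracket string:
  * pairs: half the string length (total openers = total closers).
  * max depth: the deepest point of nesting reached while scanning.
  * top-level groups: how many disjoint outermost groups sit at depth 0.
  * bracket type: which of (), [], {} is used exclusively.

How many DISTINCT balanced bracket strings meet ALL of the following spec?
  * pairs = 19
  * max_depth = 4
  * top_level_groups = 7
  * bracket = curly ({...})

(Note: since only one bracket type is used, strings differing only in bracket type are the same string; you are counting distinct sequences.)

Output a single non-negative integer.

Spec: pairs=19 depth=4 groups=7
Count(depth <= 4) = 15564150
Count(depth <= 3) = 3823680
Count(depth == 4) = 15564150 - 3823680 = 11740470

Answer: 11740470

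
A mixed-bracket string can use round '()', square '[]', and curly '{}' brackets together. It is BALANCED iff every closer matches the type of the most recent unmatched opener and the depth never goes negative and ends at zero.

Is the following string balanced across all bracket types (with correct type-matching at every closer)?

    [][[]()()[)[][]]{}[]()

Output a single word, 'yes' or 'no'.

Answer: no

Derivation:
pos 0: push '['; stack = [
pos 1: ']' matches '['; pop; stack = (empty)
pos 2: push '['; stack = [
pos 3: push '['; stack = [[
pos 4: ']' matches '['; pop; stack = [
pos 5: push '('; stack = [(
pos 6: ')' matches '('; pop; stack = [
pos 7: push '('; stack = [(
pos 8: ')' matches '('; pop; stack = [
pos 9: push '['; stack = [[
pos 10: saw closer ')' but top of stack is '[' (expected ']') → INVALID
Verdict: type mismatch at position 10: ')' closes '[' → no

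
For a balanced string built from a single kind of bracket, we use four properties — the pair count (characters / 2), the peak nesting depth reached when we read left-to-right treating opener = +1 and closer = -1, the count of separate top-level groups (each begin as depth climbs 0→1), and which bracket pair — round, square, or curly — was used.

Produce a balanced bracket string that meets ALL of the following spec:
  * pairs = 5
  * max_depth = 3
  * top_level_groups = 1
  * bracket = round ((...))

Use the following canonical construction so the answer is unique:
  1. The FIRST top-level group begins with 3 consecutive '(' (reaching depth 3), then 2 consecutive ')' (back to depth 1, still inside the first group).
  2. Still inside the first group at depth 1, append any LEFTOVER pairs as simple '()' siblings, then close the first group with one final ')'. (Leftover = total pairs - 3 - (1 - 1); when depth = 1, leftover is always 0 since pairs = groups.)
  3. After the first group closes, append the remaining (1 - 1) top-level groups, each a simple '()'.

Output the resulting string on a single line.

Spec: pairs=5 depth=3 groups=1
Leftover pairs = 5 - 3 - (1-1) = 2
First group: deep chain of depth 3 + 2 sibling pairs
Remaining 0 groups: simple '()' each

Answer: ((())()())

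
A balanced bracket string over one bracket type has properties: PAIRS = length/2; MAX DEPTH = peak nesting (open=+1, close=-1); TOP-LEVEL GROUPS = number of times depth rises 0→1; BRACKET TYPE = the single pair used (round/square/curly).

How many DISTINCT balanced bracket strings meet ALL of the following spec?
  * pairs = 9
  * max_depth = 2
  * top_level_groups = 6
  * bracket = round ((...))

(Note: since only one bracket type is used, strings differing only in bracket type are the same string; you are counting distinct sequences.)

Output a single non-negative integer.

Answer: 56

Derivation:
Spec: pairs=9 depth=2 groups=6
Count(depth <= 2) = 56
Count(depth <= 1) = 0
Count(depth == 2) = 56 - 0 = 56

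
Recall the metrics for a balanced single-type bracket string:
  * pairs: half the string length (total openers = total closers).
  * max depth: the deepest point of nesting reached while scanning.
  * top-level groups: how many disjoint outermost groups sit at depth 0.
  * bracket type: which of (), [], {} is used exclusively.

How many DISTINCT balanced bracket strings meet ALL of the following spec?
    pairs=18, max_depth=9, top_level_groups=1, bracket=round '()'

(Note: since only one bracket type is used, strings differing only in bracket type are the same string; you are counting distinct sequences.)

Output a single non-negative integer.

Spec: pairs=18 depth=9 groups=1
Count(depth <= 9) = 120902914
Count(depth <= 8) = 108126325
Count(depth == 9) = 120902914 - 108126325 = 12776589

Answer: 12776589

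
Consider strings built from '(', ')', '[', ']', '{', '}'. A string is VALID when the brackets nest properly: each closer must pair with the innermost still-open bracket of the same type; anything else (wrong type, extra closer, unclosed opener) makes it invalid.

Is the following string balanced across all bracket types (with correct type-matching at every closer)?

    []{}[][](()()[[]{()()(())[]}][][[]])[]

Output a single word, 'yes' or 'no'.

Answer: yes

Derivation:
pos 0: push '['; stack = [
pos 1: ']' matches '['; pop; stack = (empty)
pos 2: push '{'; stack = {
pos 3: '}' matches '{'; pop; stack = (empty)
pos 4: push '['; stack = [
pos 5: ']' matches '['; pop; stack = (empty)
pos 6: push '['; stack = [
pos 7: ']' matches '['; pop; stack = (empty)
pos 8: push '('; stack = (
pos 9: push '('; stack = ((
pos 10: ')' matches '('; pop; stack = (
pos 11: push '('; stack = ((
pos 12: ')' matches '('; pop; stack = (
pos 13: push '['; stack = ([
pos 14: push '['; stack = ([[
pos 15: ']' matches '['; pop; stack = ([
pos 16: push '{'; stack = ([{
pos 17: push '('; stack = ([{(
pos 18: ')' matches '('; pop; stack = ([{
pos 19: push '('; stack = ([{(
pos 20: ')' matches '('; pop; stack = ([{
pos 21: push '('; stack = ([{(
pos 22: push '('; stack = ([{((
pos 23: ')' matches '('; pop; stack = ([{(
pos 24: ')' matches '('; pop; stack = ([{
pos 25: push '['; stack = ([{[
pos 26: ']' matches '['; pop; stack = ([{
pos 27: '}' matches '{'; pop; stack = ([
pos 28: ']' matches '['; pop; stack = (
pos 29: push '['; stack = ([
pos 30: ']' matches '['; pop; stack = (
pos 31: push '['; stack = ([
pos 32: push '['; stack = ([[
pos 33: ']' matches '['; pop; stack = ([
pos 34: ']' matches '['; pop; stack = (
pos 35: ')' matches '('; pop; stack = (empty)
pos 36: push '['; stack = [
pos 37: ']' matches '['; pop; stack = (empty)
end: stack empty → VALID
Verdict: properly nested → yes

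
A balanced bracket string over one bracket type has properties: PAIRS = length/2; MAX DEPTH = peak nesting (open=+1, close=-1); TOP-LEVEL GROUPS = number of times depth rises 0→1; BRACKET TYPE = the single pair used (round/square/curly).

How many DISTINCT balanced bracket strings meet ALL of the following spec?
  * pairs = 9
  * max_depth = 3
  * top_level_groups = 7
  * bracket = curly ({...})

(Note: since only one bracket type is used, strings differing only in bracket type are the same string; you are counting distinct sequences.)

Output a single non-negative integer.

Answer: 7

Derivation:
Spec: pairs=9 depth=3 groups=7
Count(depth <= 3) = 35
Count(depth <= 2) = 28
Count(depth == 3) = 35 - 28 = 7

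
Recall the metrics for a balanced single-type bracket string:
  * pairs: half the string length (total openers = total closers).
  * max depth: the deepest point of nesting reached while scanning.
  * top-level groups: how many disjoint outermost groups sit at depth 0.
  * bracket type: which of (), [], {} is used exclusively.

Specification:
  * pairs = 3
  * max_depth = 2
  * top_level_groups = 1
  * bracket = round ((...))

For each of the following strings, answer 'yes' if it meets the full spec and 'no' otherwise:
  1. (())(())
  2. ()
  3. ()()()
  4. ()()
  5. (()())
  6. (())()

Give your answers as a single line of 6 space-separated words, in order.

String 1 '(())(())': depth seq [1 2 1 0 1 2 1 0]
  -> pairs=4 depth=2 groups=2 -> no
String 2 '()': depth seq [1 0]
  -> pairs=1 depth=1 groups=1 -> no
String 3 '()()()': depth seq [1 0 1 0 1 0]
  -> pairs=3 depth=1 groups=3 -> no
String 4 '()()': depth seq [1 0 1 0]
  -> pairs=2 depth=1 groups=2 -> no
String 5 '(()())': depth seq [1 2 1 2 1 0]
  -> pairs=3 depth=2 groups=1 -> yes
String 6 '(())()': depth seq [1 2 1 0 1 0]
  -> pairs=3 depth=2 groups=2 -> no

Answer: no no no no yes no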